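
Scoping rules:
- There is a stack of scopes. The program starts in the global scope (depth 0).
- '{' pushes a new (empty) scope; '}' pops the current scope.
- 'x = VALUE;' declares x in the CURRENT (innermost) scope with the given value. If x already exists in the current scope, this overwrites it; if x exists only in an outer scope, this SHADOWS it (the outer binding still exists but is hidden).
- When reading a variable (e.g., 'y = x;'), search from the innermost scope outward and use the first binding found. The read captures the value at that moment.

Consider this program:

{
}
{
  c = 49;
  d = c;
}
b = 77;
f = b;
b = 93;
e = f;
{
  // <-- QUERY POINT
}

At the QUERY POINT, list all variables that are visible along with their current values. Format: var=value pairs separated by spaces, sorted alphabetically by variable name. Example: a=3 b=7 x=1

Answer: b=93 e=77 f=77

Derivation:
Step 1: enter scope (depth=1)
Step 2: exit scope (depth=0)
Step 3: enter scope (depth=1)
Step 4: declare c=49 at depth 1
Step 5: declare d=(read c)=49 at depth 1
Step 6: exit scope (depth=0)
Step 7: declare b=77 at depth 0
Step 8: declare f=(read b)=77 at depth 0
Step 9: declare b=93 at depth 0
Step 10: declare e=(read f)=77 at depth 0
Step 11: enter scope (depth=1)
Visible at query point: b=93 e=77 f=77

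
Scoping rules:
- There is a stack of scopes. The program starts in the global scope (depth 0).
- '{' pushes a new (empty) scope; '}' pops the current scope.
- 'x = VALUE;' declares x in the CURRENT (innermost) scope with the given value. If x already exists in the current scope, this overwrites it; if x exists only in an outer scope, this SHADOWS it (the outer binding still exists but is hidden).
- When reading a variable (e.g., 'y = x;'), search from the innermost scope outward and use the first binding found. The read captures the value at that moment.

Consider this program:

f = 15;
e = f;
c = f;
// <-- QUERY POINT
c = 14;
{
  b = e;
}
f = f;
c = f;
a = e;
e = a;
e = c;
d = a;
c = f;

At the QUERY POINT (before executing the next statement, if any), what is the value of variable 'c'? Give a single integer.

Answer: 15

Derivation:
Step 1: declare f=15 at depth 0
Step 2: declare e=(read f)=15 at depth 0
Step 3: declare c=(read f)=15 at depth 0
Visible at query point: c=15 e=15 f=15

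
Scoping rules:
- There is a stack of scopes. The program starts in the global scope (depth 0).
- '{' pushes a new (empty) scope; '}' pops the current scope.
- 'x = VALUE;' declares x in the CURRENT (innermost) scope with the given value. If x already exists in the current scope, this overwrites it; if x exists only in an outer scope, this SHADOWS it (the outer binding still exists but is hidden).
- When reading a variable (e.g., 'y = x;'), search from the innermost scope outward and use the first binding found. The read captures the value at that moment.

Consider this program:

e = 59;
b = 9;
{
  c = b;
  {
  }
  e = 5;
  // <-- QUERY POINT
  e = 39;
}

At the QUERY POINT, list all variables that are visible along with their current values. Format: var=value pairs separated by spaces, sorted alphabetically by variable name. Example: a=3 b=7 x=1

Step 1: declare e=59 at depth 0
Step 2: declare b=9 at depth 0
Step 3: enter scope (depth=1)
Step 4: declare c=(read b)=9 at depth 1
Step 5: enter scope (depth=2)
Step 6: exit scope (depth=1)
Step 7: declare e=5 at depth 1
Visible at query point: b=9 c=9 e=5

Answer: b=9 c=9 e=5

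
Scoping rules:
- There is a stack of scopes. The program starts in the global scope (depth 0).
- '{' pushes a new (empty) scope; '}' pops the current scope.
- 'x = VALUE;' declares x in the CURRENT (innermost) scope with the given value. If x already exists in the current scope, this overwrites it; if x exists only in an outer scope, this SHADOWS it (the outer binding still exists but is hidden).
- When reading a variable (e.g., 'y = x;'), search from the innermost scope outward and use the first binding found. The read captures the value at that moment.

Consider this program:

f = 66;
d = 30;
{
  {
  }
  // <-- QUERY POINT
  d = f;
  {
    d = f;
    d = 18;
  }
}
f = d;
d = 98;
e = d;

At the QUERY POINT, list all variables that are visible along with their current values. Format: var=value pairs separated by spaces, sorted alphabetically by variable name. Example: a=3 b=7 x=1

Step 1: declare f=66 at depth 0
Step 2: declare d=30 at depth 0
Step 3: enter scope (depth=1)
Step 4: enter scope (depth=2)
Step 5: exit scope (depth=1)
Visible at query point: d=30 f=66

Answer: d=30 f=66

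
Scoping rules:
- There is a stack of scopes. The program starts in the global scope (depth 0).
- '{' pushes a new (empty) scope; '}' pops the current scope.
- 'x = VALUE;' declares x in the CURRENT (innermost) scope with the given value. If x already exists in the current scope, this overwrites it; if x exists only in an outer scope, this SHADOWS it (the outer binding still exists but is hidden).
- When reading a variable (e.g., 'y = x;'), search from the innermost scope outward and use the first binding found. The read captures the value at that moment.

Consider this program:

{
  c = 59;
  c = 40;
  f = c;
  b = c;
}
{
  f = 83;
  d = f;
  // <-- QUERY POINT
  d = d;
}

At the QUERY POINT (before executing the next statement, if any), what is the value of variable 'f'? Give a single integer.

Step 1: enter scope (depth=1)
Step 2: declare c=59 at depth 1
Step 3: declare c=40 at depth 1
Step 4: declare f=(read c)=40 at depth 1
Step 5: declare b=(read c)=40 at depth 1
Step 6: exit scope (depth=0)
Step 7: enter scope (depth=1)
Step 8: declare f=83 at depth 1
Step 9: declare d=(read f)=83 at depth 1
Visible at query point: d=83 f=83

Answer: 83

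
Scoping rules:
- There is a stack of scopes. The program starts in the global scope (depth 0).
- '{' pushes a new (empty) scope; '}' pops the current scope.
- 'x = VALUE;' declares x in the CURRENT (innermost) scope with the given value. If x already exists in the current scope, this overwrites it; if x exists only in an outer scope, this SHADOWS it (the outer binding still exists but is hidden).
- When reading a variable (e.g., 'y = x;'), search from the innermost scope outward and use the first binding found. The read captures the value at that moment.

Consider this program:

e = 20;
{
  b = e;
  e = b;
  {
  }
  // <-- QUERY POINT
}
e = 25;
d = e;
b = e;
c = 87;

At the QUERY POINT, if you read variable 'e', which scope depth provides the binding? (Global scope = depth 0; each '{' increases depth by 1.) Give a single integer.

Answer: 1

Derivation:
Step 1: declare e=20 at depth 0
Step 2: enter scope (depth=1)
Step 3: declare b=(read e)=20 at depth 1
Step 4: declare e=(read b)=20 at depth 1
Step 5: enter scope (depth=2)
Step 6: exit scope (depth=1)
Visible at query point: b=20 e=20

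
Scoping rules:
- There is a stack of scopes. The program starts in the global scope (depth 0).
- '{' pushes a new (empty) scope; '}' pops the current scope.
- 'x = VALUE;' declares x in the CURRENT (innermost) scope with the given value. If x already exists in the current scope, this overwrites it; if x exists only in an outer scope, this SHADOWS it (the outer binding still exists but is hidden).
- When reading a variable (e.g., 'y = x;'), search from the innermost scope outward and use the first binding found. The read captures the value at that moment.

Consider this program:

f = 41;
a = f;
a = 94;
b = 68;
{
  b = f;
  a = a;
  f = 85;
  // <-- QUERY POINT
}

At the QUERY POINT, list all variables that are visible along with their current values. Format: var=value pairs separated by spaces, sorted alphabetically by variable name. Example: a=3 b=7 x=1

Answer: a=94 b=41 f=85

Derivation:
Step 1: declare f=41 at depth 0
Step 2: declare a=(read f)=41 at depth 0
Step 3: declare a=94 at depth 0
Step 4: declare b=68 at depth 0
Step 5: enter scope (depth=1)
Step 6: declare b=(read f)=41 at depth 1
Step 7: declare a=(read a)=94 at depth 1
Step 8: declare f=85 at depth 1
Visible at query point: a=94 b=41 f=85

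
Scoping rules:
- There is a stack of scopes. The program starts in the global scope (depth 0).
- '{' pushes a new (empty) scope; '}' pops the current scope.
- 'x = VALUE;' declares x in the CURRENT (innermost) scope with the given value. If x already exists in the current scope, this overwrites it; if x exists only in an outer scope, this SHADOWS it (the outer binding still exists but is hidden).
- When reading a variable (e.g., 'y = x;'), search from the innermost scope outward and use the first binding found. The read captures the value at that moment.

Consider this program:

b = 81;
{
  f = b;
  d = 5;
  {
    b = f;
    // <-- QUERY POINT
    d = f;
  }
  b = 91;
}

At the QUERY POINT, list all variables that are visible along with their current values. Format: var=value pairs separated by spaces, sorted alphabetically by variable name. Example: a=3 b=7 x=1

Answer: b=81 d=5 f=81

Derivation:
Step 1: declare b=81 at depth 0
Step 2: enter scope (depth=1)
Step 3: declare f=(read b)=81 at depth 1
Step 4: declare d=5 at depth 1
Step 5: enter scope (depth=2)
Step 6: declare b=(read f)=81 at depth 2
Visible at query point: b=81 d=5 f=81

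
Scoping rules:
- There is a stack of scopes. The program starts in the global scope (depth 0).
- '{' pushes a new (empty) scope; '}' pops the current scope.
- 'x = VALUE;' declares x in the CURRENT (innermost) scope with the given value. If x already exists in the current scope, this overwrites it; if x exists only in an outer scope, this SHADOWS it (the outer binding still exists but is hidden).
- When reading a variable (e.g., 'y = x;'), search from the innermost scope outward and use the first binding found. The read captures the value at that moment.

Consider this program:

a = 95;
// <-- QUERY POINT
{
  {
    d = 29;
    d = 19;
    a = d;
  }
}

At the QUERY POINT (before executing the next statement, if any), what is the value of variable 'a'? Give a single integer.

Step 1: declare a=95 at depth 0
Visible at query point: a=95

Answer: 95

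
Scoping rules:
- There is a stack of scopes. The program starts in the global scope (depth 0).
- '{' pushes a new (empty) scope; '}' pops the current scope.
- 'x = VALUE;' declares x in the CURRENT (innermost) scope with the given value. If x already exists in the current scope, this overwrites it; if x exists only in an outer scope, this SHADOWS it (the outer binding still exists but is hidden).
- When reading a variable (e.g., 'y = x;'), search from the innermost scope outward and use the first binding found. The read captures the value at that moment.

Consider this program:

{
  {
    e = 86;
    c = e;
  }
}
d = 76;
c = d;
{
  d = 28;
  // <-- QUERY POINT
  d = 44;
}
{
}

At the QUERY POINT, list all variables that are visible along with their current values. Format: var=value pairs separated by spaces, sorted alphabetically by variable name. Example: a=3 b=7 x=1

Answer: c=76 d=28

Derivation:
Step 1: enter scope (depth=1)
Step 2: enter scope (depth=2)
Step 3: declare e=86 at depth 2
Step 4: declare c=(read e)=86 at depth 2
Step 5: exit scope (depth=1)
Step 6: exit scope (depth=0)
Step 7: declare d=76 at depth 0
Step 8: declare c=(read d)=76 at depth 0
Step 9: enter scope (depth=1)
Step 10: declare d=28 at depth 1
Visible at query point: c=76 d=28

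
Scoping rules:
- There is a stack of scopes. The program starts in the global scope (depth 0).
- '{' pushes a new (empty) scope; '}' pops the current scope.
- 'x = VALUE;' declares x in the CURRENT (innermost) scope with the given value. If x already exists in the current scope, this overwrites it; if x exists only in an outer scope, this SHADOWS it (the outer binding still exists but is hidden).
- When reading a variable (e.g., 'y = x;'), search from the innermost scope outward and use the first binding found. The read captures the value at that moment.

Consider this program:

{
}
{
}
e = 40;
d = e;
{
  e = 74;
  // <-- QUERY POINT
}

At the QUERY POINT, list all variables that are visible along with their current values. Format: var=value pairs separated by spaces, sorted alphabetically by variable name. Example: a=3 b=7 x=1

Step 1: enter scope (depth=1)
Step 2: exit scope (depth=0)
Step 3: enter scope (depth=1)
Step 4: exit scope (depth=0)
Step 5: declare e=40 at depth 0
Step 6: declare d=(read e)=40 at depth 0
Step 7: enter scope (depth=1)
Step 8: declare e=74 at depth 1
Visible at query point: d=40 e=74

Answer: d=40 e=74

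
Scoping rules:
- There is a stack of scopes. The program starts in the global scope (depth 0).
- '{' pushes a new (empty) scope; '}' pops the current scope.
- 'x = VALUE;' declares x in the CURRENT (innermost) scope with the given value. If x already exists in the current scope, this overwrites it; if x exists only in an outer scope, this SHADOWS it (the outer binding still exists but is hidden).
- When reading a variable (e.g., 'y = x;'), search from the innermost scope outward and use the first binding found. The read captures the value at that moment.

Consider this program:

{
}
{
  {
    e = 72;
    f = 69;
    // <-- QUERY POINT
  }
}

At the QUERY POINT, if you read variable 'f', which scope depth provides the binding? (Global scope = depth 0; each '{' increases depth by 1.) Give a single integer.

Step 1: enter scope (depth=1)
Step 2: exit scope (depth=0)
Step 3: enter scope (depth=1)
Step 4: enter scope (depth=2)
Step 5: declare e=72 at depth 2
Step 6: declare f=69 at depth 2
Visible at query point: e=72 f=69

Answer: 2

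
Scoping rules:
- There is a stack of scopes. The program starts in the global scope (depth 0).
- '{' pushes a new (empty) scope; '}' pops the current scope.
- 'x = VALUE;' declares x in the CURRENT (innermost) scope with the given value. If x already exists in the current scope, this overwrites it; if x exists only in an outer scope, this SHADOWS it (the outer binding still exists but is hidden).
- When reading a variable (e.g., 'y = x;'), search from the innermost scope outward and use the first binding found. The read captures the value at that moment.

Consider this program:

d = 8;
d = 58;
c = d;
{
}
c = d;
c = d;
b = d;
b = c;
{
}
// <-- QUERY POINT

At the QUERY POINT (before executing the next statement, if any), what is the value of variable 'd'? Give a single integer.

Answer: 58

Derivation:
Step 1: declare d=8 at depth 0
Step 2: declare d=58 at depth 0
Step 3: declare c=(read d)=58 at depth 0
Step 4: enter scope (depth=1)
Step 5: exit scope (depth=0)
Step 6: declare c=(read d)=58 at depth 0
Step 7: declare c=(read d)=58 at depth 0
Step 8: declare b=(read d)=58 at depth 0
Step 9: declare b=(read c)=58 at depth 0
Step 10: enter scope (depth=1)
Step 11: exit scope (depth=0)
Visible at query point: b=58 c=58 d=58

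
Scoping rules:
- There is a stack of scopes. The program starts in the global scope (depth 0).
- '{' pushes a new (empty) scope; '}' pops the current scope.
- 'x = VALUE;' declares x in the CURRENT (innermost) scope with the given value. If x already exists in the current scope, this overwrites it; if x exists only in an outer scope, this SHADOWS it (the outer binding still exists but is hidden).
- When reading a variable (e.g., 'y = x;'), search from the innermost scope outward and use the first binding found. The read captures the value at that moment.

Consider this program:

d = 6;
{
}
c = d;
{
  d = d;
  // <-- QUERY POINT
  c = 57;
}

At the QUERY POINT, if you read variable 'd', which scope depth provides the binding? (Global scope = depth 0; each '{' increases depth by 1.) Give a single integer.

Step 1: declare d=6 at depth 0
Step 2: enter scope (depth=1)
Step 3: exit scope (depth=0)
Step 4: declare c=(read d)=6 at depth 0
Step 5: enter scope (depth=1)
Step 6: declare d=(read d)=6 at depth 1
Visible at query point: c=6 d=6

Answer: 1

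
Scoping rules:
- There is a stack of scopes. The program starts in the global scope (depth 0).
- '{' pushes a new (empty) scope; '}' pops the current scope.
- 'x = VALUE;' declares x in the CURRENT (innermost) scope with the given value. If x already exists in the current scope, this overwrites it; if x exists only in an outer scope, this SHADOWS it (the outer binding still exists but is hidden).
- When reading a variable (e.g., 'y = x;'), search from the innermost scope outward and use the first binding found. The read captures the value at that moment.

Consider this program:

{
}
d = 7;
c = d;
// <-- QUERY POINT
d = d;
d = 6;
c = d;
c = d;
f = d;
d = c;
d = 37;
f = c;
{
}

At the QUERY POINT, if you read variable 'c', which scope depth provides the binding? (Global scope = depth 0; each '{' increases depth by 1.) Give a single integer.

Step 1: enter scope (depth=1)
Step 2: exit scope (depth=0)
Step 3: declare d=7 at depth 0
Step 4: declare c=(read d)=7 at depth 0
Visible at query point: c=7 d=7

Answer: 0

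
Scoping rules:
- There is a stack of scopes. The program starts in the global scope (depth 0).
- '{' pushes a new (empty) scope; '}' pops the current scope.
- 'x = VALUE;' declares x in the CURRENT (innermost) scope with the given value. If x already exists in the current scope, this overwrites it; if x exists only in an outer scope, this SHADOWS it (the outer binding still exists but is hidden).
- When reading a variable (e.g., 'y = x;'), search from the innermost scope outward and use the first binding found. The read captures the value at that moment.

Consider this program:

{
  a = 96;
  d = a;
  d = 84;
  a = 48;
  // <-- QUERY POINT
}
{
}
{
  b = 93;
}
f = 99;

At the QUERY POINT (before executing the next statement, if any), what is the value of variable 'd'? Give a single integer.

Answer: 84

Derivation:
Step 1: enter scope (depth=1)
Step 2: declare a=96 at depth 1
Step 3: declare d=(read a)=96 at depth 1
Step 4: declare d=84 at depth 1
Step 5: declare a=48 at depth 1
Visible at query point: a=48 d=84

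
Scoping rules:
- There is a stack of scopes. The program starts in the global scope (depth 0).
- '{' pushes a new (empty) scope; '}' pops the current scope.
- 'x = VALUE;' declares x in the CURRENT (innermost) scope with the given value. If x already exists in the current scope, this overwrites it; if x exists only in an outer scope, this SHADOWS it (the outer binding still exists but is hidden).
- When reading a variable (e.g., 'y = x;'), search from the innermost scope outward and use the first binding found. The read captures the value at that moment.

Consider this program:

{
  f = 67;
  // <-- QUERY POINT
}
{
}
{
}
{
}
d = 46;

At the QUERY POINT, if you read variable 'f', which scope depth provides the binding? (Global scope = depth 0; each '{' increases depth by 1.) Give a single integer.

Step 1: enter scope (depth=1)
Step 2: declare f=67 at depth 1
Visible at query point: f=67

Answer: 1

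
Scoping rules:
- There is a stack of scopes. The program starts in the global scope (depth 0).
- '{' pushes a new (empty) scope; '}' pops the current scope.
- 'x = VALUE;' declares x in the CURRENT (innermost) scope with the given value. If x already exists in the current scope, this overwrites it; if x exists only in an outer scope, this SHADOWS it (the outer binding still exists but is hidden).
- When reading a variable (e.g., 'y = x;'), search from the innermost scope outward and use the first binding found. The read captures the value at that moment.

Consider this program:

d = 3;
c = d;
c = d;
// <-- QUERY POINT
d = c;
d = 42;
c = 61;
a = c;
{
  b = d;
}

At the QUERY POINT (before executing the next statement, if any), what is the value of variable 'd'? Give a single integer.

Step 1: declare d=3 at depth 0
Step 2: declare c=(read d)=3 at depth 0
Step 3: declare c=(read d)=3 at depth 0
Visible at query point: c=3 d=3

Answer: 3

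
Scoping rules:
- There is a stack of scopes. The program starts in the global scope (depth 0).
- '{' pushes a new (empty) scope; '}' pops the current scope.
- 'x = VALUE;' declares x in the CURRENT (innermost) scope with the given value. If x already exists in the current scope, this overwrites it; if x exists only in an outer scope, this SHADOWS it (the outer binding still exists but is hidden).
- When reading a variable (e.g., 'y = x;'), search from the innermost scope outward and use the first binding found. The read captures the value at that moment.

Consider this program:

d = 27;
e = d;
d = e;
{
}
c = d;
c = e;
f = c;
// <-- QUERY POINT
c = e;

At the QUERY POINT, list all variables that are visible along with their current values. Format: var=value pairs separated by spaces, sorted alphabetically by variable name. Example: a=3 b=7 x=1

Answer: c=27 d=27 e=27 f=27

Derivation:
Step 1: declare d=27 at depth 0
Step 2: declare e=(read d)=27 at depth 0
Step 3: declare d=(read e)=27 at depth 0
Step 4: enter scope (depth=1)
Step 5: exit scope (depth=0)
Step 6: declare c=(read d)=27 at depth 0
Step 7: declare c=(read e)=27 at depth 0
Step 8: declare f=(read c)=27 at depth 0
Visible at query point: c=27 d=27 e=27 f=27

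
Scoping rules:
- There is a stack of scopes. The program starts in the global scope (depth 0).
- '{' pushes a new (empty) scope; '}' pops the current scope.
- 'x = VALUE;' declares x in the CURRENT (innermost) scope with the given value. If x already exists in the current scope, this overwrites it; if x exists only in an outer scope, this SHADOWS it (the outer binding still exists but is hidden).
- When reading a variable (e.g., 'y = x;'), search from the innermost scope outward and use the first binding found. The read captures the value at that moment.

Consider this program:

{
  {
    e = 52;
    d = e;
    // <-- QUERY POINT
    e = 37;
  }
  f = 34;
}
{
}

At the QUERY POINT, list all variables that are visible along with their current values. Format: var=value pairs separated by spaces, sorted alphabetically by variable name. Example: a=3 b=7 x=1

Answer: d=52 e=52

Derivation:
Step 1: enter scope (depth=1)
Step 2: enter scope (depth=2)
Step 3: declare e=52 at depth 2
Step 4: declare d=(read e)=52 at depth 2
Visible at query point: d=52 e=52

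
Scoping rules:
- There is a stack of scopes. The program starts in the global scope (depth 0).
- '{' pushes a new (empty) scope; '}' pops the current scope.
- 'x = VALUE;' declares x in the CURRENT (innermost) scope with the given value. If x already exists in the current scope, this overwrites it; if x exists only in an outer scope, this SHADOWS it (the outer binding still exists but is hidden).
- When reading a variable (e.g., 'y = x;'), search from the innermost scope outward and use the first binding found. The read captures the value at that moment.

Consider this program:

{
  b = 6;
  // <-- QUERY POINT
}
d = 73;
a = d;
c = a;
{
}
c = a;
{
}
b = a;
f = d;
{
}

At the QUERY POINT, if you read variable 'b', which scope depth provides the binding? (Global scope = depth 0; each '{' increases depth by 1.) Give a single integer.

Step 1: enter scope (depth=1)
Step 2: declare b=6 at depth 1
Visible at query point: b=6

Answer: 1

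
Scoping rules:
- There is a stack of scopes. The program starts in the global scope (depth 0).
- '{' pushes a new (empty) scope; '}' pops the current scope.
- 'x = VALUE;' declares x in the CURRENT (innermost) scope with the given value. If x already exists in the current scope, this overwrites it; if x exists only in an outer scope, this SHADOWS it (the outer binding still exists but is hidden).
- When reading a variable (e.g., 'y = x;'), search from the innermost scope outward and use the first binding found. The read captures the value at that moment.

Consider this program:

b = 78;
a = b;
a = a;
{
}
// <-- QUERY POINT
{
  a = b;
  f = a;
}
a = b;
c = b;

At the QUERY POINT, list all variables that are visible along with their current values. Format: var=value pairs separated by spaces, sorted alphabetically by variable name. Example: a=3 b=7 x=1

Step 1: declare b=78 at depth 0
Step 2: declare a=(read b)=78 at depth 0
Step 3: declare a=(read a)=78 at depth 0
Step 4: enter scope (depth=1)
Step 5: exit scope (depth=0)
Visible at query point: a=78 b=78

Answer: a=78 b=78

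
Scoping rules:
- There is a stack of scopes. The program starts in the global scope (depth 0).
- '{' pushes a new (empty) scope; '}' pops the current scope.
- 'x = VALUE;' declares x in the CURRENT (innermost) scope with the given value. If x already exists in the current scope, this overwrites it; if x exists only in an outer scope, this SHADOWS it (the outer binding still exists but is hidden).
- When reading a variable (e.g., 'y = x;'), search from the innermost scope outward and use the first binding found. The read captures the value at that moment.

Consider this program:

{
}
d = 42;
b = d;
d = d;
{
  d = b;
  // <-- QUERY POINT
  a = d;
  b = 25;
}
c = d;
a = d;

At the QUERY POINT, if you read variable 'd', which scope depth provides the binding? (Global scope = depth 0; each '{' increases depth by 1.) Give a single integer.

Answer: 1

Derivation:
Step 1: enter scope (depth=1)
Step 2: exit scope (depth=0)
Step 3: declare d=42 at depth 0
Step 4: declare b=(read d)=42 at depth 0
Step 5: declare d=(read d)=42 at depth 0
Step 6: enter scope (depth=1)
Step 7: declare d=(read b)=42 at depth 1
Visible at query point: b=42 d=42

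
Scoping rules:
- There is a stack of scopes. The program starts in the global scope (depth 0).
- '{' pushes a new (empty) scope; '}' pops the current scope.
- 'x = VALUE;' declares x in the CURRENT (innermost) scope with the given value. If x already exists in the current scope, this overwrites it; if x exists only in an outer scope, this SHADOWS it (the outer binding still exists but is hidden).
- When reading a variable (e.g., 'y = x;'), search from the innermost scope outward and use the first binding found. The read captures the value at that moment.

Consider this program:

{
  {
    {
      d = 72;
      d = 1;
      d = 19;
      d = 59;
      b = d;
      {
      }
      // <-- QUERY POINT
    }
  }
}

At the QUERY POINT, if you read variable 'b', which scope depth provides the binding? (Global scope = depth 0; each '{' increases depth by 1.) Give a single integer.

Step 1: enter scope (depth=1)
Step 2: enter scope (depth=2)
Step 3: enter scope (depth=3)
Step 4: declare d=72 at depth 3
Step 5: declare d=1 at depth 3
Step 6: declare d=19 at depth 3
Step 7: declare d=59 at depth 3
Step 8: declare b=(read d)=59 at depth 3
Step 9: enter scope (depth=4)
Step 10: exit scope (depth=3)
Visible at query point: b=59 d=59

Answer: 3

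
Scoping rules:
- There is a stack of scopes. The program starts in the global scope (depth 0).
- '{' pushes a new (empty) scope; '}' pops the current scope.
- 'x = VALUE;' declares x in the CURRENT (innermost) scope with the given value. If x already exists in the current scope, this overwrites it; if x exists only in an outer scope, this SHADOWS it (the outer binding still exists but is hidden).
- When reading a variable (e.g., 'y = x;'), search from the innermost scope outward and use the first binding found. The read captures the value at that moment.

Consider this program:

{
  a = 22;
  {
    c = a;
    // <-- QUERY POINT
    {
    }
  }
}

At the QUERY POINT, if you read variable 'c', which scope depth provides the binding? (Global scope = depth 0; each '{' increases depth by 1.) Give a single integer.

Step 1: enter scope (depth=1)
Step 2: declare a=22 at depth 1
Step 3: enter scope (depth=2)
Step 4: declare c=(read a)=22 at depth 2
Visible at query point: a=22 c=22

Answer: 2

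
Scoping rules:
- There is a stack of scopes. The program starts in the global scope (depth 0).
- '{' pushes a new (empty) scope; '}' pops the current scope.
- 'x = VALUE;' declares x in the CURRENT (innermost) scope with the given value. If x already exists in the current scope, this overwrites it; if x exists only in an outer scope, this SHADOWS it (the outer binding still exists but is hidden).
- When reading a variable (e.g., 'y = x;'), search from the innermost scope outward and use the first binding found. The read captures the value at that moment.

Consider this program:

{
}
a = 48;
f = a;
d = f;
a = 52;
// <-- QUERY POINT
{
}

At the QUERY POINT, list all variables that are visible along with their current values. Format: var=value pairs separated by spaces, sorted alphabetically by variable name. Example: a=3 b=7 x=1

Answer: a=52 d=48 f=48

Derivation:
Step 1: enter scope (depth=1)
Step 2: exit scope (depth=0)
Step 3: declare a=48 at depth 0
Step 4: declare f=(read a)=48 at depth 0
Step 5: declare d=(read f)=48 at depth 0
Step 6: declare a=52 at depth 0
Visible at query point: a=52 d=48 f=48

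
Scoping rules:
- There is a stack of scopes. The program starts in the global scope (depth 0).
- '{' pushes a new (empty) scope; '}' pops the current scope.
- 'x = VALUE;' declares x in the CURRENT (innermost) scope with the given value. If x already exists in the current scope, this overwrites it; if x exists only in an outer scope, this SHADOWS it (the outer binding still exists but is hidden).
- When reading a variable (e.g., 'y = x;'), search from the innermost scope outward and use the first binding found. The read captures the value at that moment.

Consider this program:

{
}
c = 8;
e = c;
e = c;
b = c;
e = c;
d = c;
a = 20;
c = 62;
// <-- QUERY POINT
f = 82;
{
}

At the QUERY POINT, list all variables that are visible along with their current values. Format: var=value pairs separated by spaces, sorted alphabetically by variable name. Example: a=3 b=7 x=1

Answer: a=20 b=8 c=62 d=8 e=8

Derivation:
Step 1: enter scope (depth=1)
Step 2: exit scope (depth=0)
Step 3: declare c=8 at depth 0
Step 4: declare e=(read c)=8 at depth 0
Step 5: declare e=(read c)=8 at depth 0
Step 6: declare b=(read c)=8 at depth 0
Step 7: declare e=(read c)=8 at depth 0
Step 8: declare d=(read c)=8 at depth 0
Step 9: declare a=20 at depth 0
Step 10: declare c=62 at depth 0
Visible at query point: a=20 b=8 c=62 d=8 e=8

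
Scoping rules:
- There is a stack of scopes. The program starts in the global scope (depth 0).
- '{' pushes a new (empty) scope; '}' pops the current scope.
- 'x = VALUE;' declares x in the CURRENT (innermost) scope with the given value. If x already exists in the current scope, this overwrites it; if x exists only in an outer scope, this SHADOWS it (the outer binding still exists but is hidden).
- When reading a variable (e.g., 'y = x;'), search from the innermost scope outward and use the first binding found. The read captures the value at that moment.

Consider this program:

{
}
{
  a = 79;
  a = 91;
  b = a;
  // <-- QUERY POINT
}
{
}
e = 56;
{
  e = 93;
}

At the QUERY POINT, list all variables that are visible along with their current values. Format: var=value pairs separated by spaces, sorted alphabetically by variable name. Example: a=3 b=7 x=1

Answer: a=91 b=91

Derivation:
Step 1: enter scope (depth=1)
Step 2: exit scope (depth=0)
Step 3: enter scope (depth=1)
Step 4: declare a=79 at depth 1
Step 5: declare a=91 at depth 1
Step 6: declare b=(read a)=91 at depth 1
Visible at query point: a=91 b=91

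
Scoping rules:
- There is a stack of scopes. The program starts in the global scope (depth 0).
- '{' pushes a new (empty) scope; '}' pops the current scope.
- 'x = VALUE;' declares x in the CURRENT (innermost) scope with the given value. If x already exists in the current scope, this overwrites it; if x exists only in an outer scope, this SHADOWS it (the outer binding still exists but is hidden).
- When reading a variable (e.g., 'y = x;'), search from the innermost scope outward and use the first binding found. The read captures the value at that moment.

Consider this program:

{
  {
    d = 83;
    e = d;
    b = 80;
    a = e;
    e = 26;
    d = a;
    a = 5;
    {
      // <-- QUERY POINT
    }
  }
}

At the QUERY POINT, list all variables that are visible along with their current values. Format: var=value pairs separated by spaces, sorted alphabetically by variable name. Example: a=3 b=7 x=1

Step 1: enter scope (depth=1)
Step 2: enter scope (depth=2)
Step 3: declare d=83 at depth 2
Step 4: declare e=(read d)=83 at depth 2
Step 5: declare b=80 at depth 2
Step 6: declare a=(read e)=83 at depth 2
Step 7: declare e=26 at depth 2
Step 8: declare d=(read a)=83 at depth 2
Step 9: declare a=5 at depth 2
Step 10: enter scope (depth=3)
Visible at query point: a=5 b=80 d=83 e=26

Answer: a=5 b=80 d=83 e=26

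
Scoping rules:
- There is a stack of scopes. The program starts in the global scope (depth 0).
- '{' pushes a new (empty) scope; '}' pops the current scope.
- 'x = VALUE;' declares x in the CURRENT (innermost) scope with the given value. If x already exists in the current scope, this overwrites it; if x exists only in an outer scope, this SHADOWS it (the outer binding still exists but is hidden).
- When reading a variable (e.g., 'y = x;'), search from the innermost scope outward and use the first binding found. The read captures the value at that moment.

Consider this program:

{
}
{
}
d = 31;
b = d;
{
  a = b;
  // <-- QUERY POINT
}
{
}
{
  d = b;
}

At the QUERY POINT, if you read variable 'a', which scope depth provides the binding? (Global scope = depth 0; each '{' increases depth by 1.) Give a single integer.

Step 1: enter scope (depth=1)
Step 2: exit scope (depth=0)
Step 3: enter scope (depth=1)
Step 4: exit scope (depth=0)
Step 5: declare d=31 at depth 0
Step 6: declare b=(read d)=31 at depth 0
Step 7: enter scope (depth=1)
Step 8: declare a=(read b)=31 at depth 1
Visible at query point: a=31 b=31 d=31

Answer: 1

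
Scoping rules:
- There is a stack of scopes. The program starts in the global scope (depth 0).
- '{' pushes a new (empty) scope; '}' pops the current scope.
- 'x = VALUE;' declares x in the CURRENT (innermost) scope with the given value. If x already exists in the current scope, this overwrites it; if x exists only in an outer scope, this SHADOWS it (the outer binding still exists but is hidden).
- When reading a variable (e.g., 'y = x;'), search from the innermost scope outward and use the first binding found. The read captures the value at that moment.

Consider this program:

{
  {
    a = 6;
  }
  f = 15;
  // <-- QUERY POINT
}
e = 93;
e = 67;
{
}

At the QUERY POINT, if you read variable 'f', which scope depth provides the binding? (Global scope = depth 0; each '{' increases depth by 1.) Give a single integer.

Answer: 1

Derivation:
Step 1: enter scope (depth=1)
Step 2: enter scope (depth=2)
Step 3: declare a=6 at depth 2
Step 4: exit scope (depth=1)
Step 5: declare f=15 at depth 1
Visible at query point: f=15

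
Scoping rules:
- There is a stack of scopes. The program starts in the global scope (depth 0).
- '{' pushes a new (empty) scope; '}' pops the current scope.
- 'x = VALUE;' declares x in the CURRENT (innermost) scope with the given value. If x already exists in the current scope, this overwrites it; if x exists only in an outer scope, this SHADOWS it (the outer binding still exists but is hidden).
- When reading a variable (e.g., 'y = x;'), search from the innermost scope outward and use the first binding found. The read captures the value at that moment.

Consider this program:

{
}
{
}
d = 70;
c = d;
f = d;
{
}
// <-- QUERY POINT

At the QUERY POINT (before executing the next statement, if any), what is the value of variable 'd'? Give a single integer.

Step 1: enter scope (depth=1)
Step 2: exit scope (depth=0)
Step 3: enter scope (depth=1)
Step 4: exit scope (depth=0)
Step 5: declare d=70 at depth 0
Step 6: declare c=(read d)=70 at depth 0
Step 7: declare f=(read d)=70 at depth 0
Step 8: enter scope (depth=1)
Step 9: exit scope (depth=0)
Visible at query point: c=70 d=70 f=70

Answer: 70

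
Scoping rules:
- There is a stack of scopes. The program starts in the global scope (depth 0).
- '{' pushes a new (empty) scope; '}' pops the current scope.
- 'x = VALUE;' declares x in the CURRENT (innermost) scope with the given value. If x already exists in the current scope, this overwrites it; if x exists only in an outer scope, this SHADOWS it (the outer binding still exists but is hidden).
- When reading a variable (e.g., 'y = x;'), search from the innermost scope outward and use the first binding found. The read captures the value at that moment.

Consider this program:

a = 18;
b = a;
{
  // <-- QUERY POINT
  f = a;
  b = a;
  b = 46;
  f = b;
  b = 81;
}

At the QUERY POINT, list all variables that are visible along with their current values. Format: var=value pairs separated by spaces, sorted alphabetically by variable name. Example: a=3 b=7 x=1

Answer: a=18 b=18

Derivation:
Step 1: declare a=18 at depth 0
Step 2: declare b=(read a)=18 at depth 0
Step 3: enter scope (depth=1)
Visible at query point: a=18 b=18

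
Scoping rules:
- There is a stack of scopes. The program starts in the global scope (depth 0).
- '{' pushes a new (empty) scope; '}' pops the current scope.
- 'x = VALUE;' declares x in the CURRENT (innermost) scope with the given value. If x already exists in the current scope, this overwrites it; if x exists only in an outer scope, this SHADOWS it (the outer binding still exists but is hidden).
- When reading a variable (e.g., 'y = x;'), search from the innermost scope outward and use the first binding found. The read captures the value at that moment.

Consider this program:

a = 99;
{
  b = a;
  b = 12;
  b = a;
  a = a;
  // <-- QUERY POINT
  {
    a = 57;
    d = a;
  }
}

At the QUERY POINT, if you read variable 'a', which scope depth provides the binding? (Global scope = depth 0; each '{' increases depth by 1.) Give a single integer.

Answer: 1

Derivation:
Step 1: declare a=99 at depth 0
Step 2: enter scope (depth=1)
Step 3: declare b=(read a)=99 at depth 1
Step 4: declare b=12 at depth 1
Step 5: declare b=(read a)=99 at depth 1
Step 6: declare a=(read a)=99 at depth 1
Visible at query point: a=99 b=99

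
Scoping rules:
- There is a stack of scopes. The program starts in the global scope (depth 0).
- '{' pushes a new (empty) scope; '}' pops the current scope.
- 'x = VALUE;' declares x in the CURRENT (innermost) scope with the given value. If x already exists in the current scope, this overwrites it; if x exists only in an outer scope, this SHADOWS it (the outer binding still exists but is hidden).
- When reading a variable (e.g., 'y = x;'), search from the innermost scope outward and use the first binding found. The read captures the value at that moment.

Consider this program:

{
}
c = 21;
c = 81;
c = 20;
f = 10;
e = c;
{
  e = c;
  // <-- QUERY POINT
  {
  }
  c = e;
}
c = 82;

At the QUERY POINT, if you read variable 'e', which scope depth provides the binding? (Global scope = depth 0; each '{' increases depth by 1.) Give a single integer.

Answer: 1

Derivation:
Step 1: enter scope (depth=1)
Step 2: exit scope (depth=0)
Step 3: declare c=21 at depth 0
Step 4: declare c=81 at depth 0
Step 5: declare c=20 at depth 0
Step 6: declare f=10 at depth 0
Step 7: declare e=(read c)=20 at depth 0
Step 8: enter scope (depth=1)
Step 9: declare e=(read c)=20 at depth 1
Visible at query point: c=20 e=20 f=10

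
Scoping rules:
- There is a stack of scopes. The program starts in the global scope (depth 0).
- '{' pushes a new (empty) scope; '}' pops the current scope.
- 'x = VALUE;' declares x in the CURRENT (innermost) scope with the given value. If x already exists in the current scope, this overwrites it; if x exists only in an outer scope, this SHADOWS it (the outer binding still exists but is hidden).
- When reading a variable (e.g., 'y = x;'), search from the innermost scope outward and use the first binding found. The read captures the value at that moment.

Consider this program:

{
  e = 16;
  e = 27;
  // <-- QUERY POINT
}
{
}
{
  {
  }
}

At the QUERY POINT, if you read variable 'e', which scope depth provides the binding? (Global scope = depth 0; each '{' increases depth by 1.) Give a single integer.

Answer: 1

Derivation:
Step 1: enter scope (depth=1)
Step 2: declare e=16 at depth 1
Step 3: declare e=27 at depth 1
Visible at query point: e=27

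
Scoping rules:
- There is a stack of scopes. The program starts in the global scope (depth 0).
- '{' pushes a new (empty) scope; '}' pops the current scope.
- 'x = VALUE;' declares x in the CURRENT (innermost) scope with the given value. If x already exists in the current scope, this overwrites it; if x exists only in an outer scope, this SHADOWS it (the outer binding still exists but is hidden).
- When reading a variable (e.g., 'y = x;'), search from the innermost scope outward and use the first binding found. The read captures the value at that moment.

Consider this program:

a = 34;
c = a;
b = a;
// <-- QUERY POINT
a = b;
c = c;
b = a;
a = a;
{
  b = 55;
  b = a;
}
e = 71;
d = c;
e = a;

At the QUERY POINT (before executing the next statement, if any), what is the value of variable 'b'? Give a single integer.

Answer: 34

Derivation:
Step 1: declare a=34 at depth 0
Step 2: declare c=(read a)=34 at depth 0
Step 3: declare b=(read a)=34 at depth 0
Visible at query point: a=34 b=34 c=34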